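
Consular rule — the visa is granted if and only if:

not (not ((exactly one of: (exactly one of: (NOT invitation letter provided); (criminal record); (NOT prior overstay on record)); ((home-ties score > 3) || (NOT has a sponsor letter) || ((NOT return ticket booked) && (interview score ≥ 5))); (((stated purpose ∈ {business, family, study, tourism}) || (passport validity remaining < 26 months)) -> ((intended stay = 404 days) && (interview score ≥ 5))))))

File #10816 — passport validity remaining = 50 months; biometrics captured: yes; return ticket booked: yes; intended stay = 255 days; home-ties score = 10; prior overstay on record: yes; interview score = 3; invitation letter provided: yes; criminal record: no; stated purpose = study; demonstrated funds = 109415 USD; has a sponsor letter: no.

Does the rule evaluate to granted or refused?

Granted

Atomic conditions:
  NOT invitation letter provided: yes → false
  criminal record: no → false
  NOT prior overstay on record: yes → false
  home-ties score > 3: 10 > 3 is true
  NOT has a sponsor letter: no → true
  NOT return ticket booked: yes → false
  interview score ≥ 5: 3 ≥ 5 is false
  stated purpose ∈ {business, family, study, tourism}: study is in the set → true
  passport validity remaining < 26 months: 50 < 26 is false
  intended stay = 404 days: 255 == 404 is false
Combine:
[1.1.1] exactly-one(false, false, false) = false
[1.1.2.3] false AND false = false
[1.1.2] true OR true OR false = true
[1.1.3.1] true OR false = true
[1.1.3.2] false AND false = false
[1.1.3] true → false = false
[1.1] exactly-one(false, true, false) = true
[1] NOT true = false
[root] NOT false = true
Overall: true → granted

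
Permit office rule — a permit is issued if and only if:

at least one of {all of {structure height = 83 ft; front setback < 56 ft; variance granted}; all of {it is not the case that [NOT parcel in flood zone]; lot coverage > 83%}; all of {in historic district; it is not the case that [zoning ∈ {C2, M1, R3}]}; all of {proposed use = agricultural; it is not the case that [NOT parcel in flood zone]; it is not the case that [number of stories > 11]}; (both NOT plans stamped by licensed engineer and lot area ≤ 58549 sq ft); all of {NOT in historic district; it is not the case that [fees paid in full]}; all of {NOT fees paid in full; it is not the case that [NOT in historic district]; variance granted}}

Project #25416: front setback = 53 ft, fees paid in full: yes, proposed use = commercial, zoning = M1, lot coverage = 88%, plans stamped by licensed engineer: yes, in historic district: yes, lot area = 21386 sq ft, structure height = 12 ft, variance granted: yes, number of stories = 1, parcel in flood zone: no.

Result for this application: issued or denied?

Atomic conditions:
  structure height = 83 ft: 12 == 83 is false
  front setback < 56 ft: 53 < 56 is true
  variance granted: yes → true
  NOT parcel in flood zone: no → true
  lot coverage > 83%: 88 > 83 is true
  in historic district: yes → true
  zoning ∈ {C2, M1, R3}: M1 is in the set → true
  proposed use = agricultural: commercial == agricultural is false
  number of stories > 11: 1 > 11 is false
  NOT plans stamped by licensed engineer: yes → false
  lot area ≤ 58549 sq ft: 21386 ≤ 58549 is true
  NOT in historic district: yes → false
  fees paid in full: yes → true
  NOT fees paid in full: yes → false
Combine:
[1] false AND true AND true = false
[2.1] NOT true = false
[2] false AND true = false
[3.2] NOT true = false
[3] true AND false = false
[4.2] NOT true = false
[4.3] NOT false = true
[4] false AND false AND true = false
[5] false AND true = false
[6.2] NOT true = false
[6] false AND false = false
[7.2] NOT false = true
[7] false AND true AND true = false
[root] false OR false OR false OR false OR false OR false OR false = false
Overall: false → denied

Denied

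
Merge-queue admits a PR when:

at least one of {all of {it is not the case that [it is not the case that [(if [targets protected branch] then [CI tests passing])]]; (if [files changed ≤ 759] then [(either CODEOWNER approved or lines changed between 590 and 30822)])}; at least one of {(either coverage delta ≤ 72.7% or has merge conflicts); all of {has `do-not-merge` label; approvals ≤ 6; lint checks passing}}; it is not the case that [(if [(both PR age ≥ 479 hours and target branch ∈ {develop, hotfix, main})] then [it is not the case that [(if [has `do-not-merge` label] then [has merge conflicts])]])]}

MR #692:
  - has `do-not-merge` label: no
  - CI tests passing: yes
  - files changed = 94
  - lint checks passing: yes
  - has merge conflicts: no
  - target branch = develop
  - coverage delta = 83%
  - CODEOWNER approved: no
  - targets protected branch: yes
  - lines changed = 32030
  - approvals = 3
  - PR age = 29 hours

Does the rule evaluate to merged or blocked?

Blocked

Atomic conditions:
  targets protected branch: yes → true
  CI tests passing: yes → true
  files changed ≤ 759: 94 ≤ 759 is true
  CODEOWNER approved: no → false
  lines changed between 590 and 30822: 32030 in [590, 30822] is false
  coverage delta ≤ 72.7%: 83 ≤ 72.7 is false
  has merge conflicts: no → false
  has `do-not-merge` label: no → false
  approvals ≤ 6: 3 ≤ 6 is true
  lint checks passing: yes → true
  PR age ≥ 479 hours: 29 ≥ 479 is false
  target branch ∈ {develop, hotfix, main}: develop is in the set → true
Combine:
[1.1.1.1] true → true = true
[1.1.1] NOT true = false
[1.1] NOT false = true
[1.2.2] false OR false = false
[1.2] true → false = false
[1] true AND false = false
[2.1] false OR false = false
[2.2] false AND true AND true = false
[2] false OR false = false
[3.1.1] false AND true = false
[3.1.2.1] false → false (antecedent false ⇒ implication holds) = true
[3.1.2] NOT true = false
[3.1] false → false (antecedent false ⇒ implication holds) = true
[3] NOT true = false
[root] false OR false OR false = false
Overall: false → blocked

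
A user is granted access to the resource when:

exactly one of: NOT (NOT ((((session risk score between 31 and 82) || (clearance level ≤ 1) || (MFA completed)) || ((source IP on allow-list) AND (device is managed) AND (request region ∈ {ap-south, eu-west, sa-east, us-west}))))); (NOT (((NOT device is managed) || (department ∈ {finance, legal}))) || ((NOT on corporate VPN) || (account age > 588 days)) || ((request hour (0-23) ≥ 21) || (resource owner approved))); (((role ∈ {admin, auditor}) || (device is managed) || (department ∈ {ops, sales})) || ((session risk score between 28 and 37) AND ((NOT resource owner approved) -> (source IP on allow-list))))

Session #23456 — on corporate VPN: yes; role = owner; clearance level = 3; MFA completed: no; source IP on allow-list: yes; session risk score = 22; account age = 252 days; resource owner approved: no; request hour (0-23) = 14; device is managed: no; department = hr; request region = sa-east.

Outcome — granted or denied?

Denied

Atomic conditions:
  session risk score between 31 and 82: 22 in [31, 82] is false
  clearance level ≤ 1: 3 ≤ 1 is false
  MFA completed: no → false
  source IP on allow-list: yes → true
  device is managed: no → false
  request region ∈ {ap-south, eu-west, sa-east, us-west}: sa-east is in the set → true
  NOT device is managed: no → true
  department ∈ {finance, legal}: hr is not in the set → false
  NOT on corporate VPN: yes → false
  account age > 588 days: 252 > 588 is false
  request hour (0-23) ≥ 21: 14 ≥ 21 is false
  resource owner approved: no → false
  role ∈ {admin, auditor}: owner is not in the set → false
  department ∈ {ops, sales}: hr is not in the set → false
  session risk score between 28 and 37: 22 in [28, 37] is false
  NOT resource owner approved: no → true
Combine:
[1.1.1.1] false OR false OR false = false
[1.1.1.2] true AND false AND true = false
[1.1.1] false OR false = false
[1.1] NOT false = true
[1] NOT true = false
[2.1.1] true OR false = true
[2.1] NOT true = false
[2.2] false OR false = false
[2.3] false OR false = false
[2] false OR false OR false = false
[3.1] false OR false OR false = false
[3.2.2] true → true = true
[3.2] false AND true = false
[3] false OR false = false
[root] exactly-one(false, false, false) = false
Overall: false → denied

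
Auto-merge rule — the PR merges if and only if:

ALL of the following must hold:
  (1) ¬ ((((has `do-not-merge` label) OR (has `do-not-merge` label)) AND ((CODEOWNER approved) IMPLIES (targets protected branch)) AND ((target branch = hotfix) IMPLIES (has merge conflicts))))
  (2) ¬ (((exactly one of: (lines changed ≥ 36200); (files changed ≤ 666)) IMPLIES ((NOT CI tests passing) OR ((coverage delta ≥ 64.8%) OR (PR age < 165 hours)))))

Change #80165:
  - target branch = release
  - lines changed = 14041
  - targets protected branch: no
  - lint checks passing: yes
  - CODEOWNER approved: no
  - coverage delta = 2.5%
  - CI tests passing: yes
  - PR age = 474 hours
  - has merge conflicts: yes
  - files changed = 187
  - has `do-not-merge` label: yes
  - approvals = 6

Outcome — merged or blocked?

Atomic conditions:
  has `do-not-merge` label: yes → true
  CODEOWNER approved: no → false
  targets protected branch: no → false
  target branch = hotfix: release == hotfix is false
  has merge conflicts: yes → true
  lines changed ≥ 36200: 14041 ≥ 36200 is false
  files changed ≤ 666: 187 ≤ 666 is true
  NOT CI tests passing: yes → false
  coverage delta ≥ 64.8%: 2.5 ≥ 64.8 is false
  PR age < 165 hours: 474 < 165 is false
Combine:
[1.1.1] true OR true = true
[1.1.2] false → false (antecedent false ⇒ implication holds) = true
[1.1.3] false → true (antecedent false ⇒ implication holds) = true
[1.1] true AND true AND true = true
[1] NOT true = false
[2.1.1] exactly-one(false, true) = true
[2.1.2.2] false OR false = false
[2.1.2] false OR false = false
[2.1] true → false = false
[2] NOT false = true
[root] false AND true = false
Overall: false → blocked

Blocked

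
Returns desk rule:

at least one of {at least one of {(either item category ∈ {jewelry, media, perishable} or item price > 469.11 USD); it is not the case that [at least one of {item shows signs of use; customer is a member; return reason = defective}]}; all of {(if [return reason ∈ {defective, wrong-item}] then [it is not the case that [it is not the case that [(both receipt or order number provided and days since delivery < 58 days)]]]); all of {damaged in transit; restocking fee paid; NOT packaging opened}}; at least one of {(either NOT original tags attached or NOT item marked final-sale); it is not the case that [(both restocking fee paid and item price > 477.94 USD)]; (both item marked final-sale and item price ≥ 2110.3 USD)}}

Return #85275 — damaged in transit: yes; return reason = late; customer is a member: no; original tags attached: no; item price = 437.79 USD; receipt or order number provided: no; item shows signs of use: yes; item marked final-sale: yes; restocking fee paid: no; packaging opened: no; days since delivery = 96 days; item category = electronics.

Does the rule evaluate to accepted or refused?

Atomic conditions:
  item category ∈ {jewelry, media, perishable}: electronics is not in the set → false
  item price > 469.11 USD: 437.79 > 469.11 is false
  item shows signs of use: yes → true
  customer is a member: no → false
  return reason = defective: late == defective is false
  return reason ∈ {defective, wrong-item}: late is not in the set → false
  receipt or order number provided: no → false
  days since delivery < 58 days: 96 < 58 is false
  damaged in transit: yes → true
  restocking fee paid: no → false
  NOT packaging opened: no → true
  NOT original tags attached: no → true
  NOT item marked final-sale: yes → false
  item price > 477.94 USD: 437.79 > 477.94 is false
  item marked final-sale: yes → true
  item price ≥ 2110.3 USD: 437.79 ≥ 2110.3 is false
Combine:
[1.1] false OR false = false
[1.2.1] true OR false OR false = true
[1.2] NOT true = false
[1] false OR false = false
[2.1.2.1.1] false AND false = false
[2.1.2.1] NOT false = true
[2.1.2] NOT true = false
[2.1] false → false (antecedent false ⇒ implication holds) = true
[2.2] true AND false AND true = false
[2] true AND false = false
[3.1] true OR false = true
[3.2.1] false AND false = false
[3.2] NOT false = true
[3.3] true AND false = false
[3] true OR true OR false = true
[root] false OR false OR true = true
Overall: true → accepted

Accepted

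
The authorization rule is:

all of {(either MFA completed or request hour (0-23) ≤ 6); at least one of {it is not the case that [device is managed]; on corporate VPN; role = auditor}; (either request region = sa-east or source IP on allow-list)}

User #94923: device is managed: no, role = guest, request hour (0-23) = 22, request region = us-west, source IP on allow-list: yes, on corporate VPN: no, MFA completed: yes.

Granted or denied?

Granted

Atomic conditions:
  MFA completed: yes → true
  request hour (0-23) ≤ 6: 22 ≤ 6 is false
  device is managed: no → false
  on corporate VPN: no → false
  role = auditor: guest == auditor is false
  request region = sa-east: us-west == sa-east is false
  source IP on allow-list: yes → true
Combine:
[1] true OR false = true
[2.1] NOT false = true
[2] true OR false OR false = true
[3] false OR true = true
[root] true AND true AND true = true
Overall: true → granted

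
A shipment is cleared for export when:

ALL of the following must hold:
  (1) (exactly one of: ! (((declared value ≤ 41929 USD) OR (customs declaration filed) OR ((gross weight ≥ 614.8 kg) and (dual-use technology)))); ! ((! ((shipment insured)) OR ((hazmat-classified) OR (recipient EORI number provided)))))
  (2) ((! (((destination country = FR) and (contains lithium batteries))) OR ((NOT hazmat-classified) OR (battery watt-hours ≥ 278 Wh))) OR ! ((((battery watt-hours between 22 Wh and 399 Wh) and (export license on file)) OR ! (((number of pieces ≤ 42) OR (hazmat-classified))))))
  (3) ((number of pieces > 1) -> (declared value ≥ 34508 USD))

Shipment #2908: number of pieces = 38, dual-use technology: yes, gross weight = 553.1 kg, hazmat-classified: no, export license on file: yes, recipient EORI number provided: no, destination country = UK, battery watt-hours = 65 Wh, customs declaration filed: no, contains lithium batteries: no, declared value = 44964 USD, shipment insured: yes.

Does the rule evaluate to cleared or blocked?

Blocked

Atomic conditions:
  declared value ≤ 41929 USD: 44964 ≤ 41929 is false
  customs declaration filed: no → false
  gross weight ≥ 614.8 kg: 553.1 ≥ 614.8 is false
  dual-use technology: yes → true
  shipment insured: yes → true
  hazmat-classified: no → false
  recipient EORI number provided: no → false
  destination country = FR: UK == FR is false
  contains lithium batteries: no → false
  NOT hazmat-classified: no → true
  battery watt-hours ≥ 278 Wh: 65 ≥ 278 is false
  battery watt-hours between 22 Wh and 399 Wh: 65 in [22, 399] is true
  export license on file: yes → true
  number of pieces ≤ 42: 38 ≤ 42 is true
  number of pieces > 1: 38 > 1 is true
  declared value ≥ 34508 USD: 44964 ≥ 34508 is true
Combine:
[1.1.1.3] false AND true = false
[1.1.1] false OR false OR false = false
[1.1] NOT false = true
[1.2.1.1] NOT true = false
[1.2.1.2] false OR false = false
[1.2.1] false OR false = false
[1.2] NOT false = true
[1] exactly-one(true, true) = false
[2.1.1.1] false AND false = false
[2.1.1] NOT false = true
[2.1.2] true OR false = true
[2.1] true OR true = true
[2.2.1.1] true AND true = true
[2.2.1.2.1] true OR false = true
[2.2.1.2] NOT true = false
[2.2.1] true OR false = true
[2.2] NOT true = false
[2] true OR false = true
[3] true → true = true
[root] false AND true AND true = false
Overall: false → blocked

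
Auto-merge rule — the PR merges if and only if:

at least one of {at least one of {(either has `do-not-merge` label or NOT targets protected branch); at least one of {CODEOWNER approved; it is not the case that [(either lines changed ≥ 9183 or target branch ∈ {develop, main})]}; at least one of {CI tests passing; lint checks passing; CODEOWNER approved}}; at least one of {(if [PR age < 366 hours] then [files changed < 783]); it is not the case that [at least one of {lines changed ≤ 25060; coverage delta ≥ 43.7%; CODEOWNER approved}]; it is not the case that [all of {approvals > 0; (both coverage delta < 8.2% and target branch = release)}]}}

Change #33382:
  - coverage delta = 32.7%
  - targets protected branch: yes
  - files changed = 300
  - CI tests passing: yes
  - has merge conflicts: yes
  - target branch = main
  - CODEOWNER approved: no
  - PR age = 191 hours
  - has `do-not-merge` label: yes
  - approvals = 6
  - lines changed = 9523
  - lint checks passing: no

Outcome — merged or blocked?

Atomic conditions:
  has `do-not-merge` label: yes → true
  NOT targets protected branch: yes → false
  CODEOWNER approved: no → false
  lines changed ≥ 9183: 9523 ≥ 9183 is true
  target branch ∈ {develop, main}: main is in the set → true
  CI tests passing: yes → true
  lint checks passing: no → false
  PR age < 366 hours: 191 < 366 is true
  files changed < 783: 300 < 783 is true
  lines changed ≤ 25060: 9523 ≤ 25060 is true
  coverage delta ≥ 43.7%: 32.7 ≥ 43.7 is false
  approvals > 0: 6 > 0 is true
  coverage delta < 8.2%: 32.7 < 8.2 is false
  target branch = release: main == release is false
Combine:
[1.1] true OR false = true
[1.2.2.1] true OR true = true
[1.2.2] NOT true = false
[1.2] false OR false = false
[1.3] true OR false OR false = true
[1] true OR false OR true = true
[2.1] true → true = true
[2.2.1] true OR false OR false = true
[2.2] NOT true = false
[2.3.1.2] false AND false = false
[2.3.1] true AND false = false
[2.3] NOT false = true
[2] true OR false OR true = true
[root] true OR true = true
Overall: true → merged

Merged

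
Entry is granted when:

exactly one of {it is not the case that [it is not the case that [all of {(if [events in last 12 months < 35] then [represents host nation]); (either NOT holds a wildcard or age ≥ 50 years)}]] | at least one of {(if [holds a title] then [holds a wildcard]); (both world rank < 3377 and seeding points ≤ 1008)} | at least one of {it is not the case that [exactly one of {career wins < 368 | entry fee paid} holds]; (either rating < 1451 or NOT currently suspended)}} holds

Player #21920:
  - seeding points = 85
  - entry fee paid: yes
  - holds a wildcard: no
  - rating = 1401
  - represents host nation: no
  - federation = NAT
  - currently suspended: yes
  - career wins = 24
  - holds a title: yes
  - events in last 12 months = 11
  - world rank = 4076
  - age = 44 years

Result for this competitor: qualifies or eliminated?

Qualifies

Atomic conditions:
  events in last 12 months < 35: 11 < 35 is true
  represents host nation: no → false
  NOT holds a wildcard: no → true
  age ≥ 50 years: 44 ≥ 50 is false
  holds a title: yes → true
  holds a wildcard: no → false
  world rank < 3377: 4076 < 3377 is false
  seeding points ≤ 1008: 85 ≤ 1008 is true
  career wins < 368: 24 < 368 is true
  entry fee paid: yes → true
  rating < 1451: 1401 < 1451 is true
  NOT currently suspended: yes → false
Combine:
[1.1.1.1] true → false = false
[1.1.1.2] true OR false = true
[1.1.1] false AND true = false
[1.1] NOT false = true
[1] NOT true = false
[2.1] true → false = false
[2.2] false AND true = false
[2] false OR false = false
[3.1.1] exactly-one(true, true) = false
[3.1] NOT false = true
[3.2] true OR false = true
[3] true OR true = true
[root] exactly-one(false, false, true) = true
Overall: true → qualifies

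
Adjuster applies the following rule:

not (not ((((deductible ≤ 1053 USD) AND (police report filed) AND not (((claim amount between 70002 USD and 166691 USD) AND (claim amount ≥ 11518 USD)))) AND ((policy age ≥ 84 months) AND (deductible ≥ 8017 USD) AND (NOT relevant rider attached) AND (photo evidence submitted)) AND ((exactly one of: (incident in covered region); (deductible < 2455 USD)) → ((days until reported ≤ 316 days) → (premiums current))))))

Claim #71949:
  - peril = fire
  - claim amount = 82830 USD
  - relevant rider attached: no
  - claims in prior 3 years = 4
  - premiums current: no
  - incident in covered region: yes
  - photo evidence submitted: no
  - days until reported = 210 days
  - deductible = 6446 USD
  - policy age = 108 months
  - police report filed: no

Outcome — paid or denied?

Denied

Atomic conditions:
  deductible ≤ 1053 USD: 6446 ≤ 1053 is false
  police report filed: no → false
  claim amount between 70002 USD and 166691 USD: 82830 in [70002, 166691] is true
  claim amount ≥ 11518 USD: 82830 ≥ 11518 is true
  policy age ≥ 84 months: 108 ≥ 84 is true
  deductible ≥ 8017 USD: 6446 ≥ 8017 is false
  NOT relevant rider attached: no → true
  photo evidence submitted: no → false
  incident in covered region: yes → true
  deductible < 2455 USD: 6446 < 2455 is false
  days until reported ≤ 316 days: 210 ≤ 316 is true
  premiums current: no → false
Combine:
[1.1.1.3.1] true AND true = true
[1.1.1.3] NOT true = false
[1.1.1] false AND false AND false = false
[1.1.2] true AND false AND true AND false = false
[1.1.3.1] exactly-one(true, false) = true
[1.1.3.2] true → false = false
[1.1.3] true → false = false
[1.1] false AND false AND false = false
[1] NOT false = true
[root] NOT true = false
Overall: false → denied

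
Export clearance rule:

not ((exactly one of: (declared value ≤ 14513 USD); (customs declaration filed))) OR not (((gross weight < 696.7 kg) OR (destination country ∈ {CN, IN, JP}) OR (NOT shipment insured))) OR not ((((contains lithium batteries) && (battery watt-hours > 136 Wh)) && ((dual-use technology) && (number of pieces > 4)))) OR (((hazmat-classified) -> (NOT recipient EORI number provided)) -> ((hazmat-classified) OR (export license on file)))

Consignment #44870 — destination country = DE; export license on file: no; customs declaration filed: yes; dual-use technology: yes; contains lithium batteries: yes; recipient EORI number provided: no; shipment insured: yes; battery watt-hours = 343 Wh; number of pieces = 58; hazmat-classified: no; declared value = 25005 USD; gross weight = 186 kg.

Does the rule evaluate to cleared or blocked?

Atomic conditions:
  declared value ≤ 14513 USD: 25005 ≤ 14513 is false
  customs declaration filed: yes → true
  gross weight < 696.7 kg: 186 < 696.7 is true
  destination country ∈ {CN, IN, JP}: DE is not in the set → false
  NOT shipment insured: yes → false
  contains lithium batteries: yes → true
  battery watt-hours > 136 Wh: 343 > 136 is true
  dual-use technology: yes → true
  number of pieces > 4: 58 > 4 is true
  hazmat-classified: no → false
  NOT recipient EORI number provided: no → true
  export license on file: no → false
Combine:
[1.1] exactly-one(false, true) = true
[1] NOT true = false
[2.1] true OR false OR false = true
[2] NOT true = false
[3.1.1] true AND true = true
[3.1.2] true AND true = true
[3.1] true AND true = true
[3] NOT true = false
[4.1] false → true (antecedent false ⇒ implication holds) = true
[4.2] false OR false = false
[4] true → false = false
[root] false OR false OR false OR false = false
Overall: false → blocked

Blocked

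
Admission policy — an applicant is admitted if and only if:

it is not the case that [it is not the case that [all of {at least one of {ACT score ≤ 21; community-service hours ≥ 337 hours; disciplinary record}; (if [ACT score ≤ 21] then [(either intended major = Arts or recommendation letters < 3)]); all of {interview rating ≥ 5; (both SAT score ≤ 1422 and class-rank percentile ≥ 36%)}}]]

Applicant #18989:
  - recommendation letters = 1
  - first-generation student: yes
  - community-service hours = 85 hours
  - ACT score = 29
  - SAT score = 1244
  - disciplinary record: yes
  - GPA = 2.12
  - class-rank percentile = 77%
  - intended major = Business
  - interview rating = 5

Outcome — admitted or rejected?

Atomic conditions:
  ACT score ≤ 21: 29 ≤ 21 is false
  community-service hours ≥ 337 hours: 85 ≥ 337 is false
  disciplinary record: yes → true
  intended major = Arts: Business == Arts is false
  recommendation letters < 3: 1 < 3 is true
  interview rating ≥ 5: 5 ≥ 5 is true
  SAT score ≤ 1422: 1244 ≤ 1422 is true
  class-rank percentile ≥ 36%: 77 ≥ 36 is true
Combine:
[1.1.1] false OR false OR true = true
[1.1.2.2] false OR true = true
[1.1.2] false → true (antecedent false ⇒ implication holds) = true
[1.1.3.2] true AND true = true
[1.1.3] true AND true = true
[1.1] true AND true AND true = true
[1] NOT true = false
[root] NOT false = true
Overall: true → admitted

Admitted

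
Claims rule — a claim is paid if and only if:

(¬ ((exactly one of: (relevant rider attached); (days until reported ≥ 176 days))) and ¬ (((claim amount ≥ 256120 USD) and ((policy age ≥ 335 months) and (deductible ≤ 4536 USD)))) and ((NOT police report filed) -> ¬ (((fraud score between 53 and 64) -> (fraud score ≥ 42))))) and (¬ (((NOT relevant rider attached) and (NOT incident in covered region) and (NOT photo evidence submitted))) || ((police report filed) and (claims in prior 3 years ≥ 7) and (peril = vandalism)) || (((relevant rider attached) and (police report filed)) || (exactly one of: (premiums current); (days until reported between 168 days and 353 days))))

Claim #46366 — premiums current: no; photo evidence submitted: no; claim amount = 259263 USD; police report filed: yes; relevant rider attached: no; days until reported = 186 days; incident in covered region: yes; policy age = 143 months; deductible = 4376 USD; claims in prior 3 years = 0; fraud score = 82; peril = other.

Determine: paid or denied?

Atomic conditions:
  relevant rider attached: no → false
  days until reported ≥ 176 days: 186 ≥ 176 is true
  claim amount ≥ 256120 USD: 259263 ≥ 256120 is true
  policy age ≥ 335 months: 143 ≥ 335 is false
  deductible ≤ 4536 USD: 4376 ≤ 4536 is true
  NOT police report filed: yes → false
  fraud score between 53 and 64: 82 in [53, 64] is false
  fraud score ≥ 42: 82 ≥ 42 is true
  NOT relevant rider attached: no → true
  NOT incident in covered region: yes → false
  NOT photo evidence submitted: no → true
  police report filed: yes → true
  claims in prior 3 years ≥ 7: 0 ≥ 7 is false
  peril = vandalism: other == vandalism is false
  premiums current: no → false
  days until reported between 168 days and 353 days: 186 in [168, 353] is true
Combine:
[1.1.1] exactly-one(false, true) = true
[1.1] NOT true = false
[1.2.1.2] false AND true = false
[1.2.1] true AND false = false
[1.2] NOT false = true
[1.3.2.1] false → true (antecedent false ⇒ implication holds) = true
[1.3.2] NOT true = false
[1.3] false → false (antecedent false ⇒ implication holds) = true
[1] false AND true AND true = false
[2.1.1] true AND false AND true = false
[2.1] NOT false = true
[2.2] true AND false AND false = false
[2.3.1] false AND true = false
[2.3.2] exactly-one(false, true) = true
[2.3] false OR true = true
[2] true OR false OR true = true
[root] false AND true = false
Overall: false → denied

Denied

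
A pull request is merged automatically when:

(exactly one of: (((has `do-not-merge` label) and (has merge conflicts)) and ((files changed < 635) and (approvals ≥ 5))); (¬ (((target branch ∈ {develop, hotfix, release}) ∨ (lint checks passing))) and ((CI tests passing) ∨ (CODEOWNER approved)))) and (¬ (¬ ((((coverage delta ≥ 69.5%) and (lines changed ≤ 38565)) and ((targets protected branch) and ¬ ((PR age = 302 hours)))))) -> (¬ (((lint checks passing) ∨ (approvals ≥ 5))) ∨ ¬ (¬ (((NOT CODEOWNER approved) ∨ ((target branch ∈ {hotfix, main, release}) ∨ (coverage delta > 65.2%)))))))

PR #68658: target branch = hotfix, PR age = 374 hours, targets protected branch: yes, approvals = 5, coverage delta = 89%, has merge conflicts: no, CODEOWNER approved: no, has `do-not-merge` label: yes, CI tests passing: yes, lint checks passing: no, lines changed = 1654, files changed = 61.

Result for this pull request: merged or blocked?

Atomic conditions:
  has `do-not-merge` label: yes → true
  has merge conflicts: no → false
  files changed < 635: 61 < 635 is true
  approvals ≥ 5: 5 ≥ 5 is true
  target branch ∈ {develop, hotfix, release}: hotfix is in the set → true
  lint checks passing: no → false
  CI tests passing: yes → true
  CODEOWNER approved: no → false
  coverage delta ≥ 69.5%: 89 ≥ 69.5 is true
  lines changed ≤ 38565: 1654 ≤ 38565 is true
  targets protected branch: yes → true
  PR age = 302 hours: 374 == 302 is false
  NOT CODEOWNER approved: no → true
  target branch ∈ {hotfix, main, release}: hotfix is in the set → true
  coverage delta > 65.2%: 89 > 65.2 is true
Combine:
[1.1.1] true AND false = false
[1.1.2] true AND true = true
[1.1] false AND true = false
[1.2.1.1] true OR false = true
[1.2.1] NOT true = false
[1.2.2] true OR false = true
[1.2] false AND true = false
[1] exactly-one(false, false) = false
[2.1.1.1.1] true AND true = true
[2.1.1.1.2.2] NOT false = true
[2.1.1.1.2] true AND true = true
[2.1.1.1] true AND true = true
[2.1.1] NOT true = false
[2.1] NOT false = true
[2.2.1.1] false OR true = true
[2.2.1] NOT true = false
[2.2.2.1.1.2] true OR true = true
[2.2.2.1.1] true OR true = true
[2.2.2.1] NOT true = false
[2.2.2] NOT false = true
[2.2] false OR true = true
[2] true → true = true
[root] false AND true = false
Overall: false → blocked

Blocked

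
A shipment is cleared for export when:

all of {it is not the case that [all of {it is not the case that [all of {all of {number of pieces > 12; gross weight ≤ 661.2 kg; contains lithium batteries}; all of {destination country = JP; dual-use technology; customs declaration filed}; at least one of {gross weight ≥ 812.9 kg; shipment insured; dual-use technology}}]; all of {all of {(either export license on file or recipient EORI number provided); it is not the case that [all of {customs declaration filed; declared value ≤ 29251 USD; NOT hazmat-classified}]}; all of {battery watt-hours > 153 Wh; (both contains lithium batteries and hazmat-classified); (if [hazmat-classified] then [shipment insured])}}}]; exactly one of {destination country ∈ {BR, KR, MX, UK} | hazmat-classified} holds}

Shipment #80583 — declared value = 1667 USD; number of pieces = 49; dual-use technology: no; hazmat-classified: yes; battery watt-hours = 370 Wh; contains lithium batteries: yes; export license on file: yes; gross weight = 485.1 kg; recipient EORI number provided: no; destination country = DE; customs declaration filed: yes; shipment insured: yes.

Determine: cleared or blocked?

Atomic conditions:
  number of pieces > 12: 49 > 12 is true
  gross weight ≤ 661.2 kg: 485.1 ≤ 661.2 is true
  contains lithium batteries: yes → true
  destination country = JP: DE == JP is false
  dual-use technology: no → false
  customs declaration filed: yes → true
  gross weight ≥ 812.9 kg: 485.1 ≥ 812.9 is false
  shipment insured: yes → true
  export license on file: yes → true
  recipient EORI number provided: no → false
  declared value ≤ 29251 USD: 1667 ≤ 29251 is true
  NOT hazmat-classified: yes → false
  battery watt-hours > 153 Wh: 370 > 153 is true
  hazmat-classified: yes → true
  destination country ∈ {BR, KR, MX, UK}: DE is not in the set → false
Combine:
[1.1.1.1.1] true AND true AND true = true
[1.1.1.1.2] false AND false AND true = false
[1.1.1.1.3] false OR true OR false = true
[1.1.1.1] true AND false AND true = false
[1.1.1] NOT false = true
[1.1.2.1.1] true OR false = true
[1.1.2.1.2.1] true AND true AND false = false
[1.1.2.1.2] NOT false = true
[1.1.2.1] true AND true = true
[1.1.2.2.2] true AND true = true
[1.1.2.2.3] true → true = true
[1.1.2.2] true AND true AND true = true
[1.1.2] true AND true = true
[1.1] true AND true = true
[1] NOT true = false
[2] exactly-one(false, true) = true
[root] false AND true = false
Overall: false → blocked

Blocked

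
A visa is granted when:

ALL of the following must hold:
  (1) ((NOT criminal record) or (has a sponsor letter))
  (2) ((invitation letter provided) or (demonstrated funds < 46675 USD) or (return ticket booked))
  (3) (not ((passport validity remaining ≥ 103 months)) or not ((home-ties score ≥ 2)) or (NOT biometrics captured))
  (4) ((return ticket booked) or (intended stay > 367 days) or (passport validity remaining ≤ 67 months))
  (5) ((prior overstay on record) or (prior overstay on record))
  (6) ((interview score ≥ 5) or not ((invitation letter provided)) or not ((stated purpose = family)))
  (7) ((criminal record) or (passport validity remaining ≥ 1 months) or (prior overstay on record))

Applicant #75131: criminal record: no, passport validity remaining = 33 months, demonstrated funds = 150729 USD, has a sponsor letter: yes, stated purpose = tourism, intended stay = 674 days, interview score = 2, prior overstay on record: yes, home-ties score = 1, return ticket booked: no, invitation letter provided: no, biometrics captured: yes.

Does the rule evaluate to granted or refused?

Atomic conditions:
  NOT criminal record: no → true
  has a sponsor letter: yes → true
  invitation letter provided: no → false
  demonstrated funds < 46675 USD: 150729 < 46675 is false
  return ticket booked: no → false
  passport validity remaining ≥ 103 months: 33 ≥ 103 is false
  home-ties score ≥ 2: 1 ≥ 2 is false
  NOT biometrics captured: yes → false
  intended stay > 367 days: 674 > 367 is true
  passport validity remaining ≤ 67 months: 33 ≤ 67 is true
  prior overstay on record: yes → true
  interview score ≥ 5: 2 ≥ 5 is false
  stated purpose = family: tourism == family is false
  criminal record: no → false
  passport validity remaining ≥ 1 months: 33 ≥ 1 is true
Combine:
[1] true OR true = true
[2] false OR false OR false = false
[3.1] NOT false = true
[3.2] NOT false = true
[3] true OR true OR false = true
[4] false OR true OR true = true
[5] true OR true = true
[6.2] NOT false = true
[6.3] NOT false = true
[6] false OR true OR true = true
[7] false OR true OR true = true
[root] true AND false AND true AND true AND true AND true AND true = false
Overall: false → refused

Refused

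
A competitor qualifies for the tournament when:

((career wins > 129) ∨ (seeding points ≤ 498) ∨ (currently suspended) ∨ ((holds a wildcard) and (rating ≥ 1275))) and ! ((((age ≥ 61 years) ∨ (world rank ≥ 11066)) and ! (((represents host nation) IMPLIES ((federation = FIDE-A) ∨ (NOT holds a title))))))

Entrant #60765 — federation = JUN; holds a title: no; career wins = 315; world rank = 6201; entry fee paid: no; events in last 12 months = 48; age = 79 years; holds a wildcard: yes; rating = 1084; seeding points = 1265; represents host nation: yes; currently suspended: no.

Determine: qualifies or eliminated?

Atomic conditions:
  career wins > 129: 315 > 129 is true
  seeding points ≤ 498: 1265 ≤ 498 is false
  currently suspended: no → false
  holds a wildcard: yes → true
  rating ≥ 1275: 1084 ≥ 1275 is false
  age ≥ 61 years: 79 ≥ 61 is true
  world rank ≥ 11066: 6201 ≥ 11066 is false
  represents host nation: yes → true
  federation = FIDE-A: JUN == FIDE-A is false
  NOT holds a title: no → true
Combine:
[1.4] true AND false = false
[1] true OR false OR false OR false = true
[2.1.1] true OR false = true
[2.1.2.1.2] false OR true = true
[2.1.2.1] true → true = true
[2.1.2] NOT true = false
[2.1] true AND false = false
[2] NOT false = true
[root] true AND true = true
Overall: true → qualifies

Qualifies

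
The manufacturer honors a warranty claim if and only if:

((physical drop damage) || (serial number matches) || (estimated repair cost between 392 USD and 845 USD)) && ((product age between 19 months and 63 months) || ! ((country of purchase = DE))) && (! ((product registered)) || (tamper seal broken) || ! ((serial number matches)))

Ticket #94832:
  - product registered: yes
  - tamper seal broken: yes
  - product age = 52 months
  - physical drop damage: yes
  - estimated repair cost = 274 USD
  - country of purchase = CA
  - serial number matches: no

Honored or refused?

Atomic conditions:
  physical drop damage: yes → true
  serial number matches: no → false
  estimated repair cost between 392 USD and 845 USD: 274 in [392, 845] is false
  product age between 19 months and 63 months: 52 in [19, 63] is true
  country of purchase = DE: CA == DE is false
  product registered: yes → true
  tamper seal broken: yes → true
Combine:
[1] true OR false OR false = true
[2.2] NOT false = true
[2] true OR true = true
[3.1] NOT true = false
[3.3] NOT false = true
[3] false OR true OR true = true
[root] true AND true AND true = true
Overall: true → honored

Honored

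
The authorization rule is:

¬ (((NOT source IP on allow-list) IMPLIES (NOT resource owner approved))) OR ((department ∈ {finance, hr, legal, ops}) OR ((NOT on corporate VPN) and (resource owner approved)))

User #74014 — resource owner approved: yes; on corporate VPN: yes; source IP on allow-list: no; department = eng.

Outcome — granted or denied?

Atomic conditions:
  NOT source IP on allow-list: no → true
  NOT resource owner approved: yes → false
  department ∈ {finance, hr, legal, ops}: eng is not in the set → false
  NOT on corporate VPN: yes → false
  resource owner approved: yes → true
Combine:
[1.1] true → false = false
[1] NOT false = true
[2.2] false AND true = false
[2] false OR false = false
[root] true OR false = true
Overall: true → granted

Granted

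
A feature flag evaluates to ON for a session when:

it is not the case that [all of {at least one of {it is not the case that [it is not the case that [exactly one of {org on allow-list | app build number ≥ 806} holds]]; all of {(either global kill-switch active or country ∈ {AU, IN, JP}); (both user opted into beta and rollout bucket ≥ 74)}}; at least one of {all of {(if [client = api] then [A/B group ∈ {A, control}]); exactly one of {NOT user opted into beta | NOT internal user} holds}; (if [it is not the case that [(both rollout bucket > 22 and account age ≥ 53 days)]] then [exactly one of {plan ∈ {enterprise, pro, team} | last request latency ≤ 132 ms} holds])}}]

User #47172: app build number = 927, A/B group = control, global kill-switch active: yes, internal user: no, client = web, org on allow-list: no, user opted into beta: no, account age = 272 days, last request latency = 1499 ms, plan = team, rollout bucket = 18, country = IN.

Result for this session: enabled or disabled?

Atomic conditions:
  org on allow-list: no → false
  app build number ≥ 806: 927 ≥ 806 is true
  global kill-switch active: yes → true
  country ∈ {AU, IN, JP}: IN is in the set → true
  user opted into beta: no → false
  rollout bucket ≥ 74: 18 ≥ 74 is false
  client = api: web == api is false
  A/B group ∈ {A, control}: control is in the set → true
  NOT user opted into beta: no → true
  NOT internal user: no → true
  rollout bucket > 22: 18 > 22 is false
  account age ≥ 53 days: 272 ≥ 53 is true
  plan ∈ {enterprise, pro, team}: team is in the set → true
  last request latency ≤ 132 ms: 1499 ≤ 132 is false
Combine:
[1.1.1.1.1] exactly-one(false, true) = true
[1.1.1.1] NOT true = false
[1.1.1] NOT false = true
[1.1.2.1] true OR true = true
[1.1.2.2] false AND false = false
[1.1.2] true AND false = false
[1.1] true OR false = true
[1.2.1.1] false → true (antecedent false ⇒ implication holds) = true
[1.2.1.2] exactly-one(true, true) = false
[1.2.1] true AND false = false
[1.2.2.1.1] false AND true = false
[1.2.2.1] NOT false = true
[1.2.2.2] exactly-one(true, false) = true
[1.2.2] true → true = true
[1.2] false OR true = true
[1] true AND true = true
[root] NOT true = false
Overall: false → disabled

Disabled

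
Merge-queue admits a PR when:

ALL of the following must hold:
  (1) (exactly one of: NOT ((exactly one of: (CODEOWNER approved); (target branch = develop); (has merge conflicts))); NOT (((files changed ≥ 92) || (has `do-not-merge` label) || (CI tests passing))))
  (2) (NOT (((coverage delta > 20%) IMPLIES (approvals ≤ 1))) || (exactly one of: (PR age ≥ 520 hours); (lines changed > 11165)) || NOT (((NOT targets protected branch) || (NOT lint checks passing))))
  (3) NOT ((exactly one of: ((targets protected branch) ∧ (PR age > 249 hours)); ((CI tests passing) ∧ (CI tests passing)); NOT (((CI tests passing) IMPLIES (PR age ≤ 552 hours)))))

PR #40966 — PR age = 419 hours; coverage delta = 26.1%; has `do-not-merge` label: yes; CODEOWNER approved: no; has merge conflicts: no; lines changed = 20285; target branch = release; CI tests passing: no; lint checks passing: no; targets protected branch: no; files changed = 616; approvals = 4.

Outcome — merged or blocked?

Merged

Atomic conditions:
  CODEOWNER approved: no → false
  target branch = develop: release == develop is false
  has merge conflicts: no → false
  files changed ≥ 92: 616 ≥ 92 is true
  has `do-not-merge` label: yes → true
  CI tests passing: no → false
  coverage delta > 20%: 26.1 > 20 is true
  approvals ≤ 1: 4 ≤ 1 is false
  PR age ≥ 520 hours: 419 ≥ 520 is false
  lines changed > 11165: 20285 > 11165 is true
  NOT targets protected branch: no → true
  NOT lint checks passing: no → true
  targets protected branch: no → false
  PR age > 249 hours: 419 > 249 is true
  PR age ≤ 552 hours: 419 ≤ 552 is true
Combine:
[1.1.1] exactly-one(false, false, false) = false
[1.1] NOT false = true
[1.2.1] true OR true OR false = true
[1.2] NOT true = false
[1] exactly-one(true, false) = true
[2.1.1] true → false = false
[2.1] NOT false = true
[2.2] exactly-one(false, true) = true
[2.3.1] true OR true = true
[2.3] NOT true = false
[2] true OR true OR false = true
[3.1.1] false AND true = false
[3.1.2] false AND false = false
[3.1.3.1] false → true (antecedent false ⇒ implication holds) = true
[3.1.3] NOT true = false
[3.1] exactly-one(false, false, false) = false
[3] NOT false = true
[root] true AND true AND true = true
Overall: true → merged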